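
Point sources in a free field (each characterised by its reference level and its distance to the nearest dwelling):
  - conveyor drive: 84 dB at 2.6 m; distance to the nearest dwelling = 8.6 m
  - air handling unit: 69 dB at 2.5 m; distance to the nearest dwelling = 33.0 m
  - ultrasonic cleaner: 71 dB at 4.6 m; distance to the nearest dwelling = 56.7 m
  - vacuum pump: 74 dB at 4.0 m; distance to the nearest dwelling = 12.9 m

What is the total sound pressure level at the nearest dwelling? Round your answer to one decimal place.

Apply inverse-square spreading to bring every level to the receiver, then sum 10^(L/10).
conveyor drive: 84 − 20·log₁₀(8.6/2.6) = 84 − 10.39 = 73.61 dB.
air handling unit: 69 − 20·log₁₀(33.0/2.5) = 69 − 22.41 = 46.59 dB.
ultrasonic cleaner: 71 − 20·log₁₀(56.7/4.6) = 71 − 21.82 = 49.18 dB.
vacuum pump: 74 − 20·log₁₀(12.9/4.0) = 74 − 10.17 = 63.83 dB.
Σ 10^(L/10) = 2.550e+07 → L_total = 10·log₁₀(2.550e+07) = 74.07 dB.

74.1 dB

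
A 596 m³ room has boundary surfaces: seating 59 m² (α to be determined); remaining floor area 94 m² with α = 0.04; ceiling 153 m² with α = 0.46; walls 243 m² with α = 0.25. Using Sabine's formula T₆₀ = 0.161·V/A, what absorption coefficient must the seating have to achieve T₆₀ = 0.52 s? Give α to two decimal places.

A = 0.161·V/T₆₀ = 0.161·596/0.52 = 184.53 m² sabins.
Absorption from the other surfaces = 94·0.04 + 153·0.46 + 243·0.25 = 134.89 m², so the seating must supply 49.64 m² over 59 m².
α = 49.64/59 = 0.841.

0.84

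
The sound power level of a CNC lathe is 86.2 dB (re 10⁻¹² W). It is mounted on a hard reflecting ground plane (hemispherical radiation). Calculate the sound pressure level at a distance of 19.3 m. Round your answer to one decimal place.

52.5 dB

Free-field hemispherical radiation: L_p = L_w − 10·log₁₀(2π·r²), r = 19.3 m.
2π·r² = 2340 m², 10·log₁₀ of that is 33.693 dB.
L_p = 86.2 − 33.693 = 52.51 dB.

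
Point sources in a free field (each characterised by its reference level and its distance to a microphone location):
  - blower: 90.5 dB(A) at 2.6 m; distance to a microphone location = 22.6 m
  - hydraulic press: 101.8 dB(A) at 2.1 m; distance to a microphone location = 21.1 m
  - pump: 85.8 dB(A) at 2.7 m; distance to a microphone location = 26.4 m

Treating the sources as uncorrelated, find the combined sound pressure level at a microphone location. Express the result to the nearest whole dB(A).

82 dB(A)

Propagate each source to the receiver with L = L_ref − 20·log₁₀(r/r_ref), then add intensities.
blower: 90.5 − 20·log₁₀(22.6/2.6) = 90.5 − 18.78 = 71.72 dB(A).
hydraulic press: 101.8 − 20·log₁₀(21.1/2.1) = 101.8 − 20.04 = 81.76 dB(A).
pump: 85.8 − 20·log₁₀(26.4/2.7) = 85.8 − 19.80 = 66.00 dB(A).
Σ 10^(L/10) = 1.688e+08 → L_total = 10·log₁₀(1.688e+08) = 82.27 dB(A).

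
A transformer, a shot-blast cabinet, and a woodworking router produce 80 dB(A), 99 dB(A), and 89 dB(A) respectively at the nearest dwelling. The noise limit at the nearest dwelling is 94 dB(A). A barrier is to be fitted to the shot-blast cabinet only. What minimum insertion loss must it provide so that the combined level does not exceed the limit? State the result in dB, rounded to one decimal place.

6.9 dB

Fixed contribution from the other sources: Σ 10^(L/10) = 10^(80/10) + 10^(89/10) = 8.943e+08 (89.51 dB(A)).
The limit corresponds to 10^(94/10) = 2.512e+09; subtracting the fixed part leaves 1.618e+09 for the shot-blast cabinet, i.e. 92.09 dB(A).
Required insertion loss = 99 − 92.09 = 6.91 dB.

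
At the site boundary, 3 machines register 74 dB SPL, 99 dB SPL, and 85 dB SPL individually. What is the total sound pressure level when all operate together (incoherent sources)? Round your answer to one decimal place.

99.2 dB SPL

For uncorrelated sources the intensities add, so convert each level to linear form, sum, and take 10·log₁₀ of the total.
Σ 10^(L/10) = 10^(74/10) + 10^(99/10) + 10^(85/10) = 8.285e+09.
L_total = 10·log₁₀(8.285e+09) = 99.18 dB SPL.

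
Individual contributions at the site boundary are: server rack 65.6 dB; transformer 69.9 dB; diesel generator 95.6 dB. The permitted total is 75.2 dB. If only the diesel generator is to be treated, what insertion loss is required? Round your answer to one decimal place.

Everything except the diesel generator sums to 10^(65.6/10) + 10^(69.9/10) = 1.340e+07 in linear terms, 71.27 dB.
To meet 75.2 dB overall, the treated diesel generator may contribute at most 10^(75.2/10) − 1.340e+07 = 1.971e+07, i.e. 72.95 dB.
So the diesel generator must be reduced from 95.6 to 72.95 dB: IL = 22.65 dB.

22.7 dB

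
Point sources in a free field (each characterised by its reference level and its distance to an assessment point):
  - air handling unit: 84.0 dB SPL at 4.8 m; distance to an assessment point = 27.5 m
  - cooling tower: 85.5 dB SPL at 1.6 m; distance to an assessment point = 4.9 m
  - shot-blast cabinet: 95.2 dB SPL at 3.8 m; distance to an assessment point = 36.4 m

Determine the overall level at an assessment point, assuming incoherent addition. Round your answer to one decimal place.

First find each source's level at the receiver (point-source: −20·log₁₀(r/r_ref)), then combine on an intensity basis.
air handling unit: 84.0 − 20·log₁₀(27.5/4.8) = 84.0 − 15.16 = 68.84 dB SPL.
cooling tower: 85.5 − 20·log₁₀(4.9/1.6) = 85.5 − 9.72 = 75.78 dB SPL.
shot-blast cabinet: 95.2 − 20·log₁₀(36.4/3.8) = 95.2 − 19.63 = 75.57 dB SPL.
Σ 10^(L/10) = 8.157e+07 → L_total = 10·log₁₀(8.157e+07) = 79.12 dB SPL.

79.1 dB SPL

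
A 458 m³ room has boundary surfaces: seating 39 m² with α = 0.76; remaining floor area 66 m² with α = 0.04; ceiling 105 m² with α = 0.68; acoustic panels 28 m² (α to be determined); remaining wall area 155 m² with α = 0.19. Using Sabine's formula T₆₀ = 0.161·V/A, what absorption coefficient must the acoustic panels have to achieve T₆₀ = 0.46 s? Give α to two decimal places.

0.97

A = 0.161·V/T₆₀ = 0.161·458/0.46 = 160.30 m² sabins.
Absorption from the other surfaces = 39·0.76 + 66·0.04 + 105·0.68 + 155·0.19 = 133.13 m², so the acoustic panels must supply 27.17 m² over 28 m².
α = 27.17/28 = 0.970.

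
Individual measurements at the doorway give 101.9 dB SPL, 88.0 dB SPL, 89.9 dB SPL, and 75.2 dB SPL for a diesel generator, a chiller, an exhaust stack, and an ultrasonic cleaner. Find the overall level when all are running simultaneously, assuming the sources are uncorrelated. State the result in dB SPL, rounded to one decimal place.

For uncorrelated sources the intensities add, so convert each level to linear form, sum, and take 10·log₁₀ of the total.
Σ 10^(L/10) = 10^(101.9/10) + 10^(88.0/10) + 10^(89.9/10) + 10^(75.2/10) = 1.713e+10.
L_total = 10·log₁₀(1.713e+10) = 102.34 dB SPL.

102.3 dB SPL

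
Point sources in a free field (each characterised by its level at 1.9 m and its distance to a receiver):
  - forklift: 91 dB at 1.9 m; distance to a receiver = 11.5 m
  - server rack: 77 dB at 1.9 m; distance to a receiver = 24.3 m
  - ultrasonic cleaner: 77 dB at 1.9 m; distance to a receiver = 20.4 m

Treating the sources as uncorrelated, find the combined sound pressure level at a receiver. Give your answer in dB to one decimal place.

75.5 dB

Propagate each source to the receiver with L = L_ref − 20·log₁₀(r/r_ref), then add intensities.
forklift: 91 − 20·log₁₀(11.5/1.9) = 91 − 15.64 = 75.36 dB.
server rack: 77 − 20·log₁₀(24.3/1.9) = 77 − 22.14 = 54.86 dB.
ultrasonic cleaner: 77 − 20·log₁₀(20.4/1.9) = 77 − 20.62 = 56.38 dB.
Σ 10^(L/10) = 3.511e+07 → L_total = 10·log₁₀(3.511e+07) = 75.45 dB.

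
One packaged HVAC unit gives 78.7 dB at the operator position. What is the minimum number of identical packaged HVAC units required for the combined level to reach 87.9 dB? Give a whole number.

The shortfall is 87.9 − 78.7 = 9.2 dB, and N units add 10·log₁₀ N, so need 10·log₁₀ N ≥ 9.2.
N ≥ 10^(9.2/10) = 8.318, so N = 9.

9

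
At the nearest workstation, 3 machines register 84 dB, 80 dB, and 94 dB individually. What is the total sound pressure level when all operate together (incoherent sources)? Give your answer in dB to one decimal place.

Incoherent sources combine by intensity addition: L_total = 10·log₁₀(Σ 10^(L_i/10)).
Σ 10^(L/10) = 10^(84/10) + 10^(80/10) + 10^(94/10) = 2.863e+09.
L_total = 10·log₁₀(2.863e+09) = 94.57 dB.

94.6 dB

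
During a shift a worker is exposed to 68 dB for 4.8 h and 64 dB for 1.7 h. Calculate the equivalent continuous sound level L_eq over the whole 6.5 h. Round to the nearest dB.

67 dB

Weight each interval's intensity by its duration and average over T = 6.5 h:
Σ tᵢ·10^(Lᵢ/10) = 4.8·10^(68/10) + 1.7·10^(64/10) = 3.456e+07.
L_eq = 10·log₁₀(3.456e+07/6.5) = 67.26 dB.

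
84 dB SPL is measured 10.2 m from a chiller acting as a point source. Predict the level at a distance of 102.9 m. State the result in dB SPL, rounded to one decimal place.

Spherical spreading from a point source gives a 20·log₁₀(r₂/r₁) drop.
L₂ = 84 − 20·log₁₀(102.9/10.2) = 84 − 20.076 = 63.92 dB SPL.

63.9 dB SPL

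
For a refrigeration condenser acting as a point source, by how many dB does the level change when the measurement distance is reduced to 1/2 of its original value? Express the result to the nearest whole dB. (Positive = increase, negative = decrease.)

With spherical spreading the level changes by −20·log₁₀(r₂/r₁).
ΔL = −20·log₁₀(0.5) = +6.02 dB.

+6 dB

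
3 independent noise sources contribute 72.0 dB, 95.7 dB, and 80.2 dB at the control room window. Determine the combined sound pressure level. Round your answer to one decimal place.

Incoherent sources combine by intensity addition: L_total = 10·log₁₀(Σ 10^(L_i/10)).
Σ 10^(L/10) = 10^(72.0/10) + 10^(95.7/10) + 10^(80.2/10) = 3.836e+09.
L_total = 10·log₁₀(3.836e+09) = 95.84 dB.

95.8 dB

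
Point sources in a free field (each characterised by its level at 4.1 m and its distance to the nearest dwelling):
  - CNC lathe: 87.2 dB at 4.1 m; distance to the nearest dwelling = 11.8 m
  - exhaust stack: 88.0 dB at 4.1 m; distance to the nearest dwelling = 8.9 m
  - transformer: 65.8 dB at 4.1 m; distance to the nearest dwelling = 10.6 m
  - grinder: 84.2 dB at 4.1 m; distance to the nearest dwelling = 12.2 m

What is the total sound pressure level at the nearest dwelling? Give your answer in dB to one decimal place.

Propagate each source to the receiver with L = L_ref − 20·log₁₀(r/r_ref), then add intensities.
CNC lathe: 87.2 − 20·log₁₀(11.8/4.1) = 87.2 − 9.18 = 78.02 dB.
exhaust stack: 88.0 − 20·log₁₀(8.9/4.1) = 88.0 − 6.73 = 81.27 dB.
transformer: 65.8 − 20·log₁₀(10.6/4.1) = 65.8 − 8.25 = 57.55 dB.
grinder: 84.2 − 20·log₁₀(12.2/4.1) = 84.2 − 9.47 = 74.73 dB.
Σ 10^(L/10) = 2.275e+08 → L_total = 10·log₁₀(2.275e+08) = 83.57 dB.

83.6 dB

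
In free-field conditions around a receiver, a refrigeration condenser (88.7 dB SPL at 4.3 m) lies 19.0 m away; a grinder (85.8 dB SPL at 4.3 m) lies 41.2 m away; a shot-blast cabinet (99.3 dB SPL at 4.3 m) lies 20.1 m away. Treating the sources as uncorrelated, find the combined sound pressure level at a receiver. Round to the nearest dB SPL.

86 dB SPL

Apply inverse-square spreading to bring every level to the receiver, then sum 10^(L/10).
refrigeration condenser: 88.7 − 20·log₁₀(19.0/4.3) = 88.7 − 12.91 = 75.79 dB SPL.
grinder: 85.8 − 20·log₁₀(41.2/4.3) = 85.8 − 19.63 = 66.17 dB SPL.
shot-blast cabinet: 99.3 − 20·log₁₀(20.1/4.3) = 99.3 − 13.39 = 85.91 dB SPL.
Σ 10^(L/10) = 4.316e+08 → L_total = 10·log₁₀(4.316e+08) = 86.35 dB SPL.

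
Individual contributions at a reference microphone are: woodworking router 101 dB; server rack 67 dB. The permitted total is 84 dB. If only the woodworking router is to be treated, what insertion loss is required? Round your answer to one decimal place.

17.1 dB

Fixed contribution from the other source: Σ 10^(L/10) = 10^(67/10) = 5.012e+06 (67.00 dB).
The limit corresponds to 10^(84/10) = 2.512e+08; subtracting the fixed part leaves 2.462e+08 for the woodworking router, i.e. 83.91 dB.
So the woodworking router must be reduced from 101 to 83.91 dB: IL = 17.09 dB.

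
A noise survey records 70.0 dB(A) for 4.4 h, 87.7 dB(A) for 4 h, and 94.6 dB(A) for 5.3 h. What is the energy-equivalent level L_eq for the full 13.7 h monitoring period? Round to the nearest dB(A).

91 dB(A)

L_eq = 10·log₁₀[(1/T)·Σ tᵢ·10^(Lᵢ/10)] with T = 13.7 h.
Σ tᵢ·10^(Lᵢ/10) = 4.4·10^(70.0/10) + 4·10^(87.7/10) + 5.3·10^(94.6/10) = 1.768e+10.
L_eq = 10·log₁₀(1.768e+10/13.7) = 91.11 dB(A).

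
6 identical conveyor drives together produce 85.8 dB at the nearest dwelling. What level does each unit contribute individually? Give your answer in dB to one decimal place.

78.0 dB

6 equal contributions raise the level by 10·log₁₀ 6 = 7.782 dB, so each unit alone gives 85.8 − 7.782.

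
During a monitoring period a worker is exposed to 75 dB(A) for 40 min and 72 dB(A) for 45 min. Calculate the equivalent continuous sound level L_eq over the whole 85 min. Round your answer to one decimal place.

The energy average is taken in the linear domain: L_eq = 10·log₁₀[(Σ tᵢ·10^(Lᵢ/10))/T], T = 85 min.
Σ tᵢ·10^(Lᵢ/10) = 40·10^(75/10) + 45·10^(72/10) = 1.978e+09.
L_eq = 10·log₁₀(1.978e+09/85) = 73.67 dB(A).

73.7 dB(A)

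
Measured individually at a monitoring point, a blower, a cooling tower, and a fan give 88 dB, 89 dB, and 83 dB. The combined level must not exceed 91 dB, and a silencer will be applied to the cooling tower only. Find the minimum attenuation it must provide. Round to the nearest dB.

3 dB

The untreated sources together contribute 10^(88/10) + 10^(83/10) = 8.305e+08, i.e. 89.19 dB.
To meet 91 dB overall, the treated cooling tower may contribute at most 10^(91/10) − 8.305e+08 = 4.284e+08, i.e. 86.32 dB.
So the cooling tower must be reduced from 89 to 86.32 dB: IL = 2.68 dB.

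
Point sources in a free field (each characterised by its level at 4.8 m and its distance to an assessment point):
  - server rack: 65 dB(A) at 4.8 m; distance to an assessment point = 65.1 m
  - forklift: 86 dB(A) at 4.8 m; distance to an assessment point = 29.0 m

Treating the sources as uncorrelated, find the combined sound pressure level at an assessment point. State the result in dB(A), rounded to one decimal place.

First find each source's level at the receiver (point-source: −20·log₁₀(r/r_ref)), then combine on an intensity basis.
server rack: 65 − 20·log₁₀(65.1/4.8) = 65 − 22.65 = 42.35 dB(A).
forklift: 86 − 20·log₁₀(29.0/4.8) = 86 − 15.62 = 70.38 dB(A).
Σ 10^(L/10) = 1.092e+07 → L_total = 10·log₁₀(1.092e+07) = 70.38 dB(A).

70.4 dB(A)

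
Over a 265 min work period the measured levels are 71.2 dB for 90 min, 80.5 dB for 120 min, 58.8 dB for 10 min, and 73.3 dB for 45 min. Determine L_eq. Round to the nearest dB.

78 dB

Weight each interval's intensity by its duration and average over T = 265 min:
Σ tᵢ·10^(Lᵢ/10) = 90·10^(71.2/10) + 120·10^(80.5/10) + 10·10^(58.8/10) + 45·10^(73.3/10) = 1.562e+10.
L_eq = 10·log₁₀(1.562e+10/265) = 77.70 dB.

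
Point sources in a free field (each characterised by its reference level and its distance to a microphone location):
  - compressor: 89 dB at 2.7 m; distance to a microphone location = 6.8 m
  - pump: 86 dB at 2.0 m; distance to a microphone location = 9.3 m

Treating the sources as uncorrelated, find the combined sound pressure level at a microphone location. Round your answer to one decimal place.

Apply inverse-square spreading to bring every level to the receiver, then sum 10^(L/10).
compressor: 89 − 20·log₁₀(6.8/2.7) = 89 − 8.02 = 80.98 dB.
pump: 86 − 20·log₁₀(9.3/2.0) = 86 − 13.35 = 72.65 dB.
Σ 10^(L/10) = 1.436e+08 → L_total = 10·log₁₀(1.436e+08) = 81.57 dB.

81.6 dB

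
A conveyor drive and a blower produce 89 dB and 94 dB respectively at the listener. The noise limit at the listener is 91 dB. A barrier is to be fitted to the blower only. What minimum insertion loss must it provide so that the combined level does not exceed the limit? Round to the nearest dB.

7 dB

Everything except the blower sums to 10^(89/10) = 7.943e+08 in linear terms, 89.00 dB.
The limit corresponds to 10^(91/10) = 1.259e+09; subtracting the fixed part leaves 4.646e+08 for the blower, i.e. 86.67 dB.
Required insertion loss = 94 − 86.67 = 7.33 dB.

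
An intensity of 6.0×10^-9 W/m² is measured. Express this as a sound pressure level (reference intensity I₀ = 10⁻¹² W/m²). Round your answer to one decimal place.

37.8 dB

Dividing by I₀ shifts the exponent by 12: I/I₀ = 6.0×10^3.
L = 10·(0.7782 + 3) = 37.78 dB.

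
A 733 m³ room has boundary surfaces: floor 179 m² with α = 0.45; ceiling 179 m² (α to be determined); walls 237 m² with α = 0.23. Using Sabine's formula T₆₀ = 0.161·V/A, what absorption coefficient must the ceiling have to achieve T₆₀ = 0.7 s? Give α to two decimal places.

0.19

Required total absorption A = 0.161·733/0.7 = 168.59 m².
Absorption from the other surfaces = 179·0.45 + 237·0.23 = 135.06 m², so the ceiling must supply 33.53 m² over 179 m².
α = 33.53/179 = 0.187.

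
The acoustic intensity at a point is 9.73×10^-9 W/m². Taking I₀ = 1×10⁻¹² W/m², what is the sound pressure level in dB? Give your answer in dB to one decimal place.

39.9 dB

Dividing by I₀ shifts the exponent by 12: I/I₀ = 9.73×10^3.
L = 10·(0.9881 + 3) = 39.88 dB.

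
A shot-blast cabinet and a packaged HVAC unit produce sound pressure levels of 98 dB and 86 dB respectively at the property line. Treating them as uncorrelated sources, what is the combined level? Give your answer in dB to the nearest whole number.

98 dB

For uncorrelated sources the intensities add, so convert each level to linear form, sum, and take 10·log₁₀ of the total.
Σ 10^(L/10) = 10^(98/10) + 10^(86/10) = 6.708e+09.
L_total = 10·log₁₀(6.708e+09) = 98.27 dB.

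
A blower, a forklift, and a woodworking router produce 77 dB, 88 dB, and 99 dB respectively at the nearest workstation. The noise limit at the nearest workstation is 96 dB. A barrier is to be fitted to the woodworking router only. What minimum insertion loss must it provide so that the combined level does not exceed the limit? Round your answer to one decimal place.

The untreated sources together contribute 10^(77/10) + 10^(88/10) = 6.811e+08, i.e. 88.33 dB.
The limit corresponds to 10^(96/10) = 3.981e+09; subtracting the fixed part leaves 3.300e+09 for the woodworking router, i.e. 95.19 dB.
Required insertion loss = 99 − 95.19 = 3.81 dB.

3.8 dB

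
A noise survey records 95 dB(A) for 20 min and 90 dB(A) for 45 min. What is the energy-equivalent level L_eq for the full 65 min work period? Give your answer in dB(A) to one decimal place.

Weight each interval's intensity by its duration and average over T = 65 min:
Σ tᵢ·10^(Lᵢ/10) = 20·10^(95/10) + 45·10^(90/10) = 1.082e+11.
L_eq = 10·log₁₀(1.082e+11/65) = 92.21 dB(A).

92.2 dB(A)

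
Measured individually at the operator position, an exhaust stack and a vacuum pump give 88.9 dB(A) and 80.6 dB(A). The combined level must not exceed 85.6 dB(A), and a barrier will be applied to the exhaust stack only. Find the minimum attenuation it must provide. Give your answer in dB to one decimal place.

5.0 dB

Everything except the exhaust stack sums to 10^(80.6/10) = 1.148e+08 in linear terms, 80.60 dB(A).
The limit corresponds to 10^(85.6/10) = 3.631e+08; subtracting the fixed part leaves 2.483e+08 for the exhaust stack, i.e. 83.95 dB(A).
Required insertion loss = 88.9 − 83.95 = 4.95 dB.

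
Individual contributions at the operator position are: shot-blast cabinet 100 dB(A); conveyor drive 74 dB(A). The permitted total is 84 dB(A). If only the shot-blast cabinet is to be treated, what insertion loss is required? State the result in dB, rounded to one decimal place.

The untreated sources together contribute 10^(74/10) = 2.512e+07, i.e. 74.00 dB(A).
The limit corresponds to 10^(84/10) = 2.512e+08; subtracting the fixed part leaves 2.261e+08 for the shot-blast cabinet, i.e. 83.54 dB(A).
So the shot-blast cabinet must be reduced from 100 to 83.54 dB(A): IL = 16.46 dB.

16.5 dB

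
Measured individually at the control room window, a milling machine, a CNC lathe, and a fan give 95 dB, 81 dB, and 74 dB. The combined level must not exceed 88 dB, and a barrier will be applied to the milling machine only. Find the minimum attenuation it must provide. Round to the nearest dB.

The untreated sources together contribute 10^(81/10) + 10^(74/10) = 1.510e+08, i.e. 81.79 dB.
To meet 88 dB overall, the treated milling machine may contribute at most 10^(88/10) − 1.510e+08 = 4.799e+08, i.e. 86.81 dB.
Required insertion loss = 95 − 86.81 = 8.19 dB.

8 dB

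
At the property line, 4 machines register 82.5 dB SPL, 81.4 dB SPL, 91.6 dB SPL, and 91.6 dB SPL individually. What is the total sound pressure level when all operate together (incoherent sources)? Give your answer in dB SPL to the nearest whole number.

95 dB SPL

Incoherent sources combine by intensity addition: L_total = 10·log₁₀(Σ 10^(L_i/10)).
Σ 10^(L/10) = 10^(82.5/10) + 10^(81.4/10) + 10^(91.6/10) + 10^(91.6/10) = 3.207e+09.
L_total = 10·log₁₀(3.207e+09) = 95.06 dB SPL.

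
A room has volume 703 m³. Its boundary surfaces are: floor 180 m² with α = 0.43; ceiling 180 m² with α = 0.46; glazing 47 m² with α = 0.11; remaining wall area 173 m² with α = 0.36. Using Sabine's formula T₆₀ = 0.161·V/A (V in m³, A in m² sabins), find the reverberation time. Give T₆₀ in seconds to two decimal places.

0.50 s

A = Σ Sᵢαᵢ = 180·0.43 + 180·0.46 + 47·0.11 + 173·0.36 = 227.65 m².
T₆₀ = 0.161·V/A = 0.161·703/227.65 = 0.497 s.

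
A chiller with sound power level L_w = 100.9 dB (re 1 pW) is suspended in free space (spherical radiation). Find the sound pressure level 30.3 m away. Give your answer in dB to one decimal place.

The power spreads over a sphere of area 4π·r², so L_p = L_w − 10·log₁₀(4π·r²).
4π·r² = 1.154e+04 m², 10·log₁₀ of that is 40.621 dB.
L_p = 100.9 − 40.621 = 60.28 dB.

60.3 dB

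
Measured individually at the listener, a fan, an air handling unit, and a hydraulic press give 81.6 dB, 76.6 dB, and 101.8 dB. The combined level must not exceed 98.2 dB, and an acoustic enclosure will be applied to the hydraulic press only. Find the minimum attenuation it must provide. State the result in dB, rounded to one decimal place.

3.7 dB

The untreated sources together contribute 10^(81.6/10) + 10^(76.6/10) = 1.903e+08, i.e. 82.79 dB.
The limit corresponds to 10^(98.2/10) = 6.607e+09; subtracting the fixed part leaves 6.417e+09 for the hydraulic press, i.e. 98.07 dB.
Required insertion loss = 101.8 − 98.07 = 3.73 dB.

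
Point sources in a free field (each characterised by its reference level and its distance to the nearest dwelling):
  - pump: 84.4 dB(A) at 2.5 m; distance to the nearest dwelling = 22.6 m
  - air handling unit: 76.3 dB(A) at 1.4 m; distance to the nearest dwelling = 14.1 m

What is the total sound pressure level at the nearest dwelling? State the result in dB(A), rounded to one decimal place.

65.8 dB(A)

Propagate each source to the receiver with L = L_ref − 20·log₁₀(r/r_ref), then add intensities.
pump: 84.4 − 20·log₁₀(22.6/2.5) = 84.4 − 19.12 = 65.28 dB(A).
air handling unit: 76.3 − 20·log₁₀(14.1/1.4) = 76.3 − 20.06 = 56.24 dB(A).
Σ 10^(L/10) = 3.791e+06 → L_total = 10·log₁₀(3.791e+06) = 65.79 dB(A).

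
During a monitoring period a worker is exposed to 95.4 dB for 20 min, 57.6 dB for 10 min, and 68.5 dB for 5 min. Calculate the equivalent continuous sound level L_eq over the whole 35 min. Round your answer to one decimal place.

Weight each interval's intensity by its duration and average over T = 35 min:
Σ tᵢ·10^(Lᵢ/10) = 20·10^(95.4/10) + 10·10^(57.6/10) + 5·10^(68.5/10) = 6.939e+10.
L_eq = 10·log₁₀(6.939e+10/35) = 92.97 dB.

93.0 dB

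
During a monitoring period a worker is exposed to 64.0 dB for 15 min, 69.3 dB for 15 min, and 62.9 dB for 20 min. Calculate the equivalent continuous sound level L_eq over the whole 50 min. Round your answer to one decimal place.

66.1 dB

Weight each interval's intensity by its duration and average over T = 50 min:
Σ tᵢ·10^(Lᵢ/10) = 15·10^(64.0/10) + 15·10^(69.3/10) + 20·10^(62.9/10) = 2.043e+08.
L_eq = 10·log₁₀(2.043e+08/50) = 66.11 dB.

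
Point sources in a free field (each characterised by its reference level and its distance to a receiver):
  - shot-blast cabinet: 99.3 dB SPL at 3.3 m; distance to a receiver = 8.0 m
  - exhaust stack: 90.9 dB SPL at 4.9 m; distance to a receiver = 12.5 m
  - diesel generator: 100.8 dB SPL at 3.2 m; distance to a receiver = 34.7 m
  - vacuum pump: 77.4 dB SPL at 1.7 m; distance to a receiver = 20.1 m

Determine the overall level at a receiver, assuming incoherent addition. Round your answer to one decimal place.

92.4 dB SPL

First find each source's level at the receiver (point-source: −20·log₁₀(r/r_ref)), then combine on an intensity basis.
shot-blast cabinet: 99.3 − 20·log₁₀(8.0/3.3) = 99.3 − 7.69 = 91.61 dB SPL.
exhaust stack: 90.9 − 20·log₁₀(12.5/4.9) = 90.9 − 8.13 = 82.77 dB SPL.
diesel generator: 100.8 − 20·log₁₀(34.7/3.2) = 100.8 − 20.70 = 80.10 dB SPL.
vacuum pump: 77.4 − 20·log₁₀(20.1/1.7) = 77.4 − 21.45 = 55.95 dB SPL.
Σ 10^(L/10) = 1.740e+09 → L_total = 10·log₁₀(1.740e+09) = 92.41 dB SPL.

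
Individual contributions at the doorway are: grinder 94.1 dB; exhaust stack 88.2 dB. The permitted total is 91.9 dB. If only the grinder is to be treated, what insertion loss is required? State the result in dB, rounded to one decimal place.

Everything except the grinder sums to 10^(88.2/10) = 6.607e+08 in linear terms, 88.20 dB.
To meet 91.9 dB overall, the treated grinder may contribute at most 10^(91.9/10) − 6.607e+08 = 8.881e+08, i.e. 89.48 dB.
So the grinder must be reduced from 94.1 to 89.48 dB: IL = 4.62 dB.

4.6 dB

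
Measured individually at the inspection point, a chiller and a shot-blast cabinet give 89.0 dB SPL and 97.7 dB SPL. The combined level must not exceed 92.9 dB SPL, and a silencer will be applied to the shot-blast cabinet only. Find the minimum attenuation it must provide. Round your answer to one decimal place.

7.1 dB

The untreated sources together contribute 10^(89.0/10) = 7.943e+08, i.e. 89.00 dB SPL.
The limit corresponds to 10^(92.9/10) = 1.950e+09; subtracting the fixed part leaves 1.156e+09 for the shot-blast cabinet, i.e. 90.63 dB SPL.
Required insertion loss = 97.7 − 90.63 = 7.07 dB.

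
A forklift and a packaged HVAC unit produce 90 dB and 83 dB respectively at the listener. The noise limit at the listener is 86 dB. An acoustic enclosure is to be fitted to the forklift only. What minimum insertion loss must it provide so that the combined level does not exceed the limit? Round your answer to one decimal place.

7.0 dB

Fixed contribution from the other source: Σ 10^(L/10) = 10^(83/10) = 1.995e+08 (83.00 dB).
The limit corresponds to 10^(86/10) = 3.981e+08; subtracting the fixed part leaves 1.986e+08 for the forklift, i.e. 82.98 dB.
So the forklift must be reduced from 90 to 82.98 dB: IL = 7.02 dB.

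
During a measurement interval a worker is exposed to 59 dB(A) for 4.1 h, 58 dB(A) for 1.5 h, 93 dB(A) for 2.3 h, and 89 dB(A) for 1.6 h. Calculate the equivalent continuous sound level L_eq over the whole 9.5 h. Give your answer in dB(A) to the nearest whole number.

The energy average is taken in the linear domain: L_eq = 10·log₁₀[(Σ tᵢ·10^(Lᵢ/10))/T], T = 9.5 h.
Σ tᵢ·10^(Lᵢ/10) = 4.1·10^(59/10) + 1.5·10^(58/10) + 2.3·10^(93/10) + 1.6·10^(89/10) = 5.864e+09.
L_eq = 10·log₁₀(5.864e+09/9.5) = 87.90 dB(A).

88 dB(A)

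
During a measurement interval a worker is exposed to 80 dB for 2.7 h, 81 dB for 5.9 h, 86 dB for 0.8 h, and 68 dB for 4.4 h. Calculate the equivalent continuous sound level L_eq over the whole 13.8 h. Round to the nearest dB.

80 dB

The energy average is taken in the linear domain: L_eq = 10·log₁₀[(Σ tᵢ·10^(Lᵢ/10))/T], T = 13.8 h.
Σ tᵢ·10^(Lᵢ/10) = 2.7·10^(80/10) + 5.9·10^(81/10) + 0.8·10^(86/10) + 4.4·10^(68/10) = 1.359e+09.
L_eq = 10·log₁₀(1.359e+09/13.8) = 79.93 dB.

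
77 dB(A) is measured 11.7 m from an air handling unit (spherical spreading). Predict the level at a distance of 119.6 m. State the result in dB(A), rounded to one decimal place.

56.8 dB(A)

Spherical spreading from a point source gives a 20·log₁₀(r₂/r₁) drop.
L₂ = 77 − 20·log₁₀(119.6/11.7) = 77 − 20.191 = 56.81 dB(A).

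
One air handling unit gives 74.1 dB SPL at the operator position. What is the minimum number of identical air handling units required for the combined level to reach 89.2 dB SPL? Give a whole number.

Need L₁ + 10·log₁₀ N ≥ 89.2, i.e. log₁₀ N ≥ 1.51.
N ≥ 10^(15.1/10) = 32.359, so N = 33.

33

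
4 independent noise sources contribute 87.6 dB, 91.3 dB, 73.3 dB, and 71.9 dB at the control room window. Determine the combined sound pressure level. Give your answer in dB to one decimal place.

Incoherent sources combine by intensity addition: L_total = 10·log₁₀(Σ 10^(L_i/10)).
Σ 10^(L/10) = 10^(87.6/10) + 10^(91.3/10) + 10^(73.3/10) + 10^(71.9/10) = 1.961e+09.
L_total = 10·log₁₀(1.961e+09) = 92.93 dB.

92.9 dB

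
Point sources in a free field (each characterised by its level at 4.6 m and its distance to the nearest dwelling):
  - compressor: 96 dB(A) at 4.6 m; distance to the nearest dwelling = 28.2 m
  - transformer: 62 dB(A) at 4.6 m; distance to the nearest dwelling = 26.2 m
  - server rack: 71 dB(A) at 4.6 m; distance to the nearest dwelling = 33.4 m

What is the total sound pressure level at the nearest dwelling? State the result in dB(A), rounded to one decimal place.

80.3 dB(A)

Propagate each source to the receiver with L = L_ref − 20·log₁₀(r/r_ref), then add intensities.
compressor: 96 − 20·log₁₀(28.2/4.6) = 96 − 15.75 = 80.25 dB(A).
transformer: 62 − 20·log₁₀(26.2/4.6) = 62 − 15.11 = 46.89 dB(A).
server rack: 71 − 20·log₁₀(33.4/4.6) = 71 − 17.22 = 53.78 dB(A).
Σ 10^(L/10) = 1.062e+08 → L_total = 10·log₁₀(1.062e+08) = 80.26 dB(A).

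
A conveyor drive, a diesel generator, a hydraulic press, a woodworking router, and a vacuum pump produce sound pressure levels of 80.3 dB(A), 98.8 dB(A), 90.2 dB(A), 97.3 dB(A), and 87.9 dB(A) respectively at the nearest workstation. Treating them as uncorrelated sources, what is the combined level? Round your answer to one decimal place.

Incoherent sources combine by intensity addition: L_total = 10·log₁₀(Σ 10^(L_i/10)).
Σ 10^(L/10) = 10^(80.3/10) + 10^(98.8/10) + 10^(90.2/10) + 10^(97.3/10) + 10^(87.9/10) = 1.473e+10.
L_total = 10·log₁₀(1.473e+10) = 101.68 dB(A).

101.7 dB(A)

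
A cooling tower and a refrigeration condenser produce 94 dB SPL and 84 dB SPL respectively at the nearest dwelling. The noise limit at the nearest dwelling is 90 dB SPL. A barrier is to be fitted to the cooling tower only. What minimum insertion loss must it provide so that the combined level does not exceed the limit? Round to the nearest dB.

5 dB

Everything except the cooling tower sums to 10^(84/10) = 2.512e+08 in linear terms, 84.00 dB SPL.
The limit corresponds to 10^(90/10) = 1.000e+09; subtracting the fixed part leaves 7.488e+08 for the cooling tower, i.e. 88.74 dB SPL.
Required insertion loss = 94 − 88.74 = 5.26 dB.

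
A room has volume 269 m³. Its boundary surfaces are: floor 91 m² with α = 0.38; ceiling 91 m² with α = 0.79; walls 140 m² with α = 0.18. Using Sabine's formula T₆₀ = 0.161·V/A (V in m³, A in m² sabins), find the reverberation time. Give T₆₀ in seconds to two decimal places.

Summing Sᵢαᵢ: 91·0.38 + 91·0.79 + 140·0.18 = 131.67 m².
T₆₀ = 0.161 × 269 / 131.67 = 0.329 s.

0.33 s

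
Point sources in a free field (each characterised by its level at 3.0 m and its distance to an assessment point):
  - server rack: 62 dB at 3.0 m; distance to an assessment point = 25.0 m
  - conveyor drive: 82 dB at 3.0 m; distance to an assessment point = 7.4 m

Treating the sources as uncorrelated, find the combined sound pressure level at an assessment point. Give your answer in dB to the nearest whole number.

Propagate each source to the receiver with L = L_ref − 20·log₁₀(r/r_ref), then add intensities.
server rack: 62 − 20·log₁₀(25.0/3.0) = 62 − 18.42 = 43.58 dB.
conveyor drive: 82 − 20·log₁₀(7.4/3.0) = 82 − 7.84 = 74.16 dB.
Σ 10^(L/10) = 2.607e+07 → L_total = 10·log₁₀(2.607e+07) = 74.16 dB.

74 dB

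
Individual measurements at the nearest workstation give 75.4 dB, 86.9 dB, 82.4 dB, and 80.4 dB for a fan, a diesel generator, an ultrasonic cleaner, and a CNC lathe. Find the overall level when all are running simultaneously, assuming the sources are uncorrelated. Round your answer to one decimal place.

For uncorrelated sources the intensities add, so convert each level to linear form, sum, and take 10·log₁₀ of the total.
Σ 10^(L/10) = 10^(75.4/10) + 10^(86.9/10) + 10^(82.4/10) + 10^(80.4/10) = 8.079e+08.
L_total = 10·log₁₀(8.079e+08) = 89.07 dB.

89.1 dB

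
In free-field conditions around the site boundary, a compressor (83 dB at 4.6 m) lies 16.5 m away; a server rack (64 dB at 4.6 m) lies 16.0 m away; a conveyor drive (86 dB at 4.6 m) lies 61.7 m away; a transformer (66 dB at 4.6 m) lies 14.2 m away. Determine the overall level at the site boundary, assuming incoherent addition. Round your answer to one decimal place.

72.6 dB

Apply inverse-square spreading to bring every level to the receiver, then sum 10^(L/10).
compressor: 83 − 20·log₁₀(16.5/4.6) = 83 − 11.09 = 71.91 dB.
server rack: 64 − 20·log₁₀(16.0/4.6) = 64 − 10.83 = 53.17 dB.
conveyor drive: 86 − 20·log₁₀(61.7/4.6) = 86 − 22.55 = 63.45 dB.
transformer: 66 − 20·log₁₀(14.2/4.6) = 66 − 9.79 = 56.21 dB.
Σ 10^(L/10) = 1.835e+07 → L_total = 10·log₁₀(1.835e+07) = 72.64 dB.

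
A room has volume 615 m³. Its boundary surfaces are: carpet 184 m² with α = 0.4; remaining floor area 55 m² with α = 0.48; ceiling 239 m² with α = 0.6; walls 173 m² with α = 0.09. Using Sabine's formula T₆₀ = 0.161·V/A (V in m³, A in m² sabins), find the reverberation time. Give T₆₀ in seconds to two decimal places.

A = Σ Sᵢαᵢ = 184·0.4 + 55·0.48 + 239·0.6 + 173·0.09 = 258.97 m².
T₆₀ = 0.161 × 615 / 258.97 = 0.382 s.

0.38 s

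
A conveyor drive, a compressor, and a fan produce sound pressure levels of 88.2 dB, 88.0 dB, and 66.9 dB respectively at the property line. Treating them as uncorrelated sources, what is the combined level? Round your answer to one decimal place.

91.1 dB

Incoherent sources combine by intensity addition: L_total = 10·log₁₀(Σ 10^(L_i/10)).
Σ 10^(L/10) = 10^(88.2/10) + 10^(88.0/10) + 10^(66.9/10) = 1.297e+09.
L_total = 10·log₁₀(1.297e+09) = 91.13 dB.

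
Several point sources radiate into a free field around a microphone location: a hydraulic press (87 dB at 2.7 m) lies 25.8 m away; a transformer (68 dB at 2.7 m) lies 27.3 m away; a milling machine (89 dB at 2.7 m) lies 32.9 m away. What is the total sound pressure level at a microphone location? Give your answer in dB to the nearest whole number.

Propagate each source to the receiver with L = L_ref − 20·log₁₀(r/r_ref), then add intensities.
hydraulic press: 87 − 20·log₁₀(25.8/2.7) = 87 − 19.61 = 67.39 dB.
transformer: 68 − 20·log₁₀(27.3/2.7) = 68 − 20.10 = 47.90 dB.
milling machine: 89 − 20·log₁₀(32.9/2.7) = 89 − 21.72 = 67.28 dB.
Σ 10^(L/10) = 1.090e+07 → L_total = 10·log₁₀(1.090e+07) = 70.37 dB.

70 dB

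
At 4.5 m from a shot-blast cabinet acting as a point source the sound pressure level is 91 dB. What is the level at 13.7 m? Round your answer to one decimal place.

For a point source, L₂ = L₁ − 20·log₁₀(r₂/r₁).
L₂ = 91 − 20·log₁₀(13.7/4.5) = 91 − 9.670 = 81.33 dB.

81.3 dB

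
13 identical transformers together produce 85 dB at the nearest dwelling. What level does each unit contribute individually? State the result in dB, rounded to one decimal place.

For N identical incoherent sources L_total = L₁ + 10·log₁₀ N, so L₁ = 85 − 10·log₁₀(13) = 85 − 11.139.

73.9 dB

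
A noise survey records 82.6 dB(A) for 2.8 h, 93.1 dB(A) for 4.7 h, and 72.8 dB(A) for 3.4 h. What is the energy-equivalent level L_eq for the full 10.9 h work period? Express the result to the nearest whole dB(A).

Weight each interval's intensity by its duration and average over T = 10.9 h:
Σ tᵢ·10^(Lᵢ/10) = 2.8·10^(82.6/10) + 4.7·10^(93.1/10) + 3.4·10^(72.8/10) = 1.017e+10.
L_eq = 10·log₁₀(1.017e+10/10.9) = 89.70 dB(A).

90 dB(A)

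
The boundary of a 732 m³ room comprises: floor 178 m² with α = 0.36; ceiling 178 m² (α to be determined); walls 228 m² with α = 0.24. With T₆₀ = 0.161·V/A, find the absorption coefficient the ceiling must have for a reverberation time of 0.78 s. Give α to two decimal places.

Required total absorption A = 0.161·732/0.78 = 151.09 m².
Absorption from the other surfaces = 178·0.36 + 228·0.24 = 118.80 m², so the ceiling must supply 32.29 m² over 178 m².
α = 32.29/178 = 0.181.

0.18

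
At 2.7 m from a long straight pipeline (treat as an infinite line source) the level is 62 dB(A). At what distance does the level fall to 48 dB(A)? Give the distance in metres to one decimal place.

Line-source spreading drops the level by 10·log₁₀(r₂/r₁); inverting, r₂/r₁ = 10^(ΔL/10).
r₂ = 2.7·10^((62−48)/10) = 2.7·10^(14.0/10) = 67.82 m.

67.8 m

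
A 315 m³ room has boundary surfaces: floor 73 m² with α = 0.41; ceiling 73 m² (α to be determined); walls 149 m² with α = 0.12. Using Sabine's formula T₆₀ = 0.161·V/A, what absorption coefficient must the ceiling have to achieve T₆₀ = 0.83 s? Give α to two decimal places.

0.18

Required total absorption A = 0.161·315/0.83 = 61.10 m².
Absorption from the other surfaces = 73·0.41 + 149·0.12 = 47.81 m², so the ceiling must supply 13.29 m² over 73 m².
α = 13.29/73 = 0.182.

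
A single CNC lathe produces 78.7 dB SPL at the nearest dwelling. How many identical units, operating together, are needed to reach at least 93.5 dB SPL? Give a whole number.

The shortfall is 93.5 − 78.7 = 14.8 dB, and N units add 10·log₁₀ N, so need 10·log₁₀ N ≥ 14.8.
N ≥ 10^(14.8/10) = 30.200, so N = 31.

31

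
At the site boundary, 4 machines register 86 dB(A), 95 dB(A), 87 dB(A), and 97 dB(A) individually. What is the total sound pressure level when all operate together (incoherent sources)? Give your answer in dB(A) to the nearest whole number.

Incoherent sources combine by intensity addition: L_total = 10·log₁₀(Σ 10^(L_i/10)).
Σ 10^(L/10) = 10^(86/10) + 10^(95/10) + 10^(87/10) + 10^(97/10) = 9.073e+09.
L_total = 10·log₁₀(9.073e+09) = 99.58 dB(A).

100 dB(A)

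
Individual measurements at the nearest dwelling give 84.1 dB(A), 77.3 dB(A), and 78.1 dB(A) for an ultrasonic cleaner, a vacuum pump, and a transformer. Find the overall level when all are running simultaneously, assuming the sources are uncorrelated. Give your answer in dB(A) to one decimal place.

85.7 dB(A)

Incoherent sources combine by intensity addition: L_total = 10·log₁₀(Σ 10^(L_i/10)).
Σ 10^(L/10) = 10^(84.1/10) + 10^(77.3/10) + 10^(78.1/10) = 3.753e+08.
L_total = 10·log₁₀(3.753e+08) = 85.74 dB(A).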